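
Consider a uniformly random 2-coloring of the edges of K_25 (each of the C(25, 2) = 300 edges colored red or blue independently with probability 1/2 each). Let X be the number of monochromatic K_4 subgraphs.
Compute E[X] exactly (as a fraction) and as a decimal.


Let X = Σ_S X_S over the C(25, 4) = 12650 subsets S of size 4, where X_S = 1 if the K_4 on S is monochromatic.
For a fixed S, the K_4 on S has C(4, 2) = 6 edges. P[all 6 edges red] = (1/2)^6, and likewise for blue, so P[monochromatic] = 2·(1/2)^6 = 2^{1 − 6} = 1/32.
Summing: E[X] = C(25, 4) · 2^{1 − 6} = 12650 · 1/32 = 6325/16.
Numerically: E[X] ≈ 395.312.

E[X] = C(25,4)·2^(1−C(4,2)) = 6325/16 ≈ 395.312.


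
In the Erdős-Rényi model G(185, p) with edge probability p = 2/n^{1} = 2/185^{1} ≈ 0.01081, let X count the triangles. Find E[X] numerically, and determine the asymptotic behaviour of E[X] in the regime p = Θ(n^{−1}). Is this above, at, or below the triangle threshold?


Number of potential triangles: C(185, 3) = 1038220.
Each occurs with probability p³ ≈ (0.01081)³ ≈ 1.263499e-06.
By linearity: E[X] = C(185, 3)·p³ ≈ 1038220 · 1.263499e-06 ≈ 1.3118.
Here α = 1, so p = 2/n is exactly at the triangle threshold p ~ 1/n. Asymptotically E[X] → c³/6 = 2³/6 = 4/3 ≈ 1.3333, a bounded constant. In this regime the triangle count is asymptotically Poisson(c³/6).

E[X] ≈ 1.3118; in regime p = Θ(1/n^{1}) E[X] stays bounded (at the triangle threshold p ~ 1/n).


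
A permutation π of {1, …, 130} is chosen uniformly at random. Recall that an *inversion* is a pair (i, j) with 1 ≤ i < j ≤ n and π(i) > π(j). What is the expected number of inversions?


Write X = Σ X_I over the C(130, 2) = 8385 pairs i < j, with X_I the indicator of one inversion.
There are 8385 indicators.
For each fixed pair i < j, the values π(i) and π(j) are two distinct elements of {1, …, 130} in uniformly random order; by symmetry P[π(i) > π(j)] = 1/2.
By linearity: E[X] = 8385 · (1/2) = C(130, 2) · (1/2) = 8385/2 = 8385/2 ≈ 4192.5000.

E[X] = 8385/2 = 4192.5000.


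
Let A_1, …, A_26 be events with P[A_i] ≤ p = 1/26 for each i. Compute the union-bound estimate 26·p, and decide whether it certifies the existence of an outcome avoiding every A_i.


Union bound: P[∪_{i=1}^{26} A_i] ≤ Σ_i P[A_i] ≤ 26·p = 26·(1/26) = 1.
Numerically: 1 ≈ 1.0000.
Is 1 < 1? NO.
Since the bound 1 is ≥ 1, the union bound is uninformative here; it does NOT by itself certify existence.

26·p = 1 ≈ 1.0000; existence NOT certified by the union bound.


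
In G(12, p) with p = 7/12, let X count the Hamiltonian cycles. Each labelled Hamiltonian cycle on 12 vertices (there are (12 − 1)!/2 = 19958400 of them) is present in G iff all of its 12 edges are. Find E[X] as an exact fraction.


K_12 has (12 − 1)!/2 = 19958400 labelled Hamiltonian cycles.
For each such Hamiltonian cycle H, let X_H = 1 if all 12 edges of H are present in G. Then P[X_H = 1] = p^{12} = (7/12)^{12} = 13841287201/8916100448256.
By linearity of expectation: E[X] = Σ_H E[X_H] = 19958400 · p^{12} = 19958400 · 13841287201/8916100448256 = 26644477861925/859963392.
Numerically: E[X] ≈ 30983.

E[X] = 19958400 · (7/12)^{12} = 26644477861925/859963392 ≈ 30983.


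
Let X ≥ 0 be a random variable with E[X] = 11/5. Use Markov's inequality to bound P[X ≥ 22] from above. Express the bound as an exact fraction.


μ = E[X] = 11/5, a = 22.
Markov: P[X ≥ 22] ≤ μ/a = (11/5)/22 = 1/10.
Numerically: ≈ 0.100.
(Since a = 22 > μ = 2.200, the bound 1/10 is < 1 and informative.)

P[X ≥ 22] ≤ 1/10 ≈ 0.100.


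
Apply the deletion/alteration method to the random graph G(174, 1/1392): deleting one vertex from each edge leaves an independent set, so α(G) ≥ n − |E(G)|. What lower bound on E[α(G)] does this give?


E[|E(G)|] = C(174, 2)·p = 15051 · (1/1392) = 173/16.
E[α(G)] ≥ n − E[|E(G)|] = 174 − 173/16 = 2611/16.
Numerically: ≈ 163.188.
(This is only a lower bound; the true E[α(G)] may be larger.)

E[α(G)] ≥ 2611/16 ≈ 163.188.


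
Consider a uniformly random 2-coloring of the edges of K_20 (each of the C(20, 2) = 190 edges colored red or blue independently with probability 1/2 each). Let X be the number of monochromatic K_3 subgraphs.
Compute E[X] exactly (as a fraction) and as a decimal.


Let X = Σ_S X_S over the C(20, 3) = 1140 subsets S of size 3, where X_S = 1 if the K_3 on S is monochromatic.
For a fixed S, the K_3 on S has C(3, 2) = 3 edges. P[all 3 edges red] = (1/2)^3, and likewise for blue, so P[monochromatic] = 2·(1/2)^3 = 2^{1 − 3} = 1/4.
By linearity: E[X] = C(20, 3) · 2^{1 − 3} = 1140 · 1/4 = 285.
Numerically: E[X] ≈ 285.000.

E[X] = C(20,3)·2^(1−C(3,2)) = 285 ≈ 285.000.


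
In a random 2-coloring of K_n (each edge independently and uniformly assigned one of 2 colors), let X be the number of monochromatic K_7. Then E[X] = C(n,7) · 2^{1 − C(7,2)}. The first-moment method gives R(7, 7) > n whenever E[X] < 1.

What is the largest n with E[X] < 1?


We need C(n, 7) · 2^{1 − 21} < 1, i.e. C(n, 7) < 2^{21 − 1} = 1048576.
Check values of n near the boundary:
  n = 24: C(24, 7) = 346104; 346104 < 1048576? YES
  n = 25: C(25, 7) = 480700; 480700 < 1048576? YES
  n = 26: C(26, 7) = 657800; 657800 < 1048576? YES
  n = 27: C(27, 7) = 888030; 888030 < 1048576? YES
  n = 28: C(28, 7) = 1184040; 1184040 < 1048576? NO
The largest n with C(n, 7) < 1048576 is n = 27 (where E[X] = 444015/524288 ≈ 0.84689). Hence R(7, 7) > 27, i.e. R(7, 7) ≥ 28.

Largest n = 27; hence R(7, 7) > 27.


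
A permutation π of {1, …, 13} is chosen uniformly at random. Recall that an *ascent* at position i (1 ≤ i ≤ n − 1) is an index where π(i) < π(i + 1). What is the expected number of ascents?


Write X = Σ X_I over i = 1, …, 12, with X_I the indicator of one ascent.
There are 12 indicators.
For each fixed i, the pair (π(i), π(i+1)) is a uniformly random ordered pair of distinct values from {1, …, 13}; by symmetry P[π(i) < π(i+1)] = 1/2.
By linearity: E[X] = 12 · (1/2) = (13 − 1) · (1/2) = 6 ≈ 6.0000.

E[X] = 6 = 6.0000.


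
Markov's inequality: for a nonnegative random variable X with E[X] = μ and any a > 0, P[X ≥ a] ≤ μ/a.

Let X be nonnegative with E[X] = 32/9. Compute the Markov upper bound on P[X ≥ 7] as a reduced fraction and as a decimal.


μ = E[X] = 32/9, a = 7.
Markov: P[X ≥ 7] ≤ μ/a = (32/9)/7 = 32/63.
Numerically: ≈ 0.508.
(Since a = 7 > μ = 3.556, the bound 32/63 is < 1 and informative.)

P[X ≥ 7] ≤ 32/63 ≈ 0.508.


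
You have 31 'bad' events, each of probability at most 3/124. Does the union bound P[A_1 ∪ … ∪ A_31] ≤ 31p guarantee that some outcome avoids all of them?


Union bound: P[∪_{i=1}^{31} A_i] ≤ Σ_i P[A_i] ≤ 31·p = 31·(3/124) = 3/4.
Numerically: 3/4 ≈ 0.7500.
Is 3/4 < 1? YES.
Since P[∪ A_i] ≤ 3/4 < 1, the complement has P[∩ A_i^c] ≥ 1 − 3/4 = 1/4 > 0, so some outcome avoids every A_i.

31·p = 3/4 ≈ 0.7500; existence CERTIFIED by the union bound.


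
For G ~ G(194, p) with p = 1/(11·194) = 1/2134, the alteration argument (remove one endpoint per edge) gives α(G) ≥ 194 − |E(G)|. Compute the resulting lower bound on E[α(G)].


E[|E(G)|] = C(194, 2)·p = 18721 · (1/2134) = 193/22.
E[α(G)] ≥ n − E[|E(G)|] = 194 − 193/22 = 4075/22.
Numerically: ≈ 185.227273.
(This is only a lower bound; the true E[α(G)] may be larger.)

E[α(G)] ≥ 4075/22 ≈ 185.227273.


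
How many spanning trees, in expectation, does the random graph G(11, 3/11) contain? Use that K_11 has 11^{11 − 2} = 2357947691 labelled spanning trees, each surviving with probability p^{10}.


K_11 has 11^{11 − 2} = 2357947691 labelled spanning trees.
For each such spanning tree H, let X_H = 1 if all 10 edges of H are present in G. Then P[X_H = 1] = p^{10} = (3/11)^{10} = 59049/25937424601.
Summing the indicators: E[X] = Σ_H E[X_H] = 2357947691 · p^{10} = 2357947691 · 59049/25937424601 = 59049/11.
Numerically: E[X] ≈ 5368.09.

E[X] = 2357947691 · (3/11)^{10} = 59049/11 ≈ 5368.09.


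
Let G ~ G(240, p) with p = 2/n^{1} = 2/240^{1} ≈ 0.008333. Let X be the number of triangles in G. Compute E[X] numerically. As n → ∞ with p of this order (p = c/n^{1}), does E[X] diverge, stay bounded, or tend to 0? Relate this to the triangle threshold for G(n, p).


Number of potential triangles: C(240, 3) = 2275280.
Each occurs with probability p³ ≈ (0.008333)³ ≈ 5.787037e-07.
By linearity: E[X] = C(240, 3)·p³ ≈ 2275280 · 5.787037e-07 ≈ 1.3167.
Here α = 1, so p = 2/n is exactly at the triangle threshold p ~ 1/n. Asymptotically E[X] → c³/6 = 2³/6 = 4/3 ≈ 1.3333, a bounded constant. In this regime the triangle count is asymptotically Poisson(c³/6).

E[X] ≈ 1.3167; in regime p = Θ(1/n^{1}) E[X] stays bounded (at the triangle threshold p ~ 1/n).


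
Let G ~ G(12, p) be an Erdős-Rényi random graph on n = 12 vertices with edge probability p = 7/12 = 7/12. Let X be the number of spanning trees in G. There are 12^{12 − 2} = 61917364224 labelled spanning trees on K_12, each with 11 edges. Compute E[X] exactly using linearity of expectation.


K_12 has 12^{12 − 2} = 61917364224 labelled spanning trees.
For each such spanning tree H, let X_H = 1 if all 11 edges of H are present in G. Then P[X_H = 1] = p^{11} = (7/12)^{11} = 1977326743/743008370688.
By linearity: E[X] = Σ_H E[X_H] = 61917364224 · p^{11} = 61917364224 · 1977326743/743008370688 = 1977326743/12.
Numerically: E[X] ≈ 1.64777e+08.

E[X] = 61917364224 · (7/12)^{11} = 1977326743/12 ≈ 1.64777e+08.


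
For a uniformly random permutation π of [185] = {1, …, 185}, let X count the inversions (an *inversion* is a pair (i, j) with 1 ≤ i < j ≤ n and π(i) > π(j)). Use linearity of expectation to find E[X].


Write X = Σ X_I over the C(185, 2) = 17020 pairs i < j, with X_I the indicator of one inversion.
There are 17020 indicators.
For each fixed pair i < j, the values π(i) and π(j) are two distinct elements of {1, …, 185} in uniformly random order; by symmetry P[π(i) > π(j)] = 1/2.
By linearity: E[X] = 17020 · (1/2) = C(185, 2) · (1/2) = 17020/2 = 8510 ≈ 8510.000.

E[X] = 8510 = 8510.000.


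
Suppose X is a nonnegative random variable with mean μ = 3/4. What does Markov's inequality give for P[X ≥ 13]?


μ = E[X] = 3/4, a = 13.
Markov: P[X ≥ 13] ≤ μ/a = (3/4)/13 = 3/52.
Numerically: ≈ 0.058.
(Since a = 13 > μ = 0.750, the bound 3/52 is < 1 and informative.)

P[X ≥ 13] ≤ 3/52 ≈ 0.058.


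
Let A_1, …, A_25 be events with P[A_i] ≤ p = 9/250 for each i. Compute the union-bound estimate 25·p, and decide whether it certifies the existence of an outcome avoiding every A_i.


Union bound: P[∪_{i=1}^{25} A_i] ≤ Σ_i P[A_i] ≤ 25·p = 25·(9/250) = 9/10.
Numerically: 9/10 ≈ 0.9000000.
Is 9/10 < 1? YES.
Since P[∪ A_i] ≤ 9/10 < 1, the complement has P[∩ A_i^c] ≥ 1 − 9/10 = 1/10 > 0, so some outcome avoids every A_i.

25·p = 9/10 ≈ 0.9000000; existence CERTIFIED by the union bound.


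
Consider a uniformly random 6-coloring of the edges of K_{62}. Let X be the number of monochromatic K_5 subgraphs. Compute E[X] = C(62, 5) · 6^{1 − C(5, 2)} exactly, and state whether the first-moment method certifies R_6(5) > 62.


E[X] = C(62, 5) · 6^{1 − 10} = 6471002 · 6^{−9} = 6471002/10077696.
As a reduced fraction: E[X] = 3235501/5038848 ≈ 0.6421113.
Is E[X] < 1? YES.
Since E[X] < 1, there exists a 6-coloring of K_{62} with no monochromatic K_5; hence R_6(5) > 62.

E[X] = 3235501/5038848 ≈ 0.6421113; E[X] < 1, so R_6(5) > 62.


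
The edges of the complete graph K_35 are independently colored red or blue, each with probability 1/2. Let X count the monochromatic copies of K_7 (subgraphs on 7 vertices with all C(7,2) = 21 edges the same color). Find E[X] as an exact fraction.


Let X = Σ_S X_S over the C(35, 7) = 6724520 subsets S of size 7, where X_S = 1 if the K_7 on S is monochromatic.
For a fixed S, the K_7 on S has C(7, 2) = 21 edges. P[all 21 edges red] = (1/2)^21, and likewise for blue, so P[monochromatic] = 2·(1/2)^21 = 2^{1 − 21} = 1/1048576.
Summing: E[X] = C(35, 7) · 2^{1 − 21} = 6724520 · 1/1048576 = 840565/131072.
Numerically: E[X] ≈ 6.4130.

E[X] = C(35,7)·2^(1−C(7,2)) = 840565/131072 ≈ 6.4130.


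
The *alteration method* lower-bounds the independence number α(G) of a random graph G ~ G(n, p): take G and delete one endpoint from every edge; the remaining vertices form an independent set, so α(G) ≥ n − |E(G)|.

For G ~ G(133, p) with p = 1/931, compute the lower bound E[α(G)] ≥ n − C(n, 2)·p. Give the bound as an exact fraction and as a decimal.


E[|E(G)|] = C(133, 2)·p = 8778 · (1/931) = 66/7.
E[α(G)] ≥ n − E[|E(G)|] = 133 − 66/7 = 865/7.
Numerically: ≈ 123.571.
(This is only a lower bound; the true E[α(G)] may be larger.)

E[α(G)] ≥ 865/7 ≈ 123.571.


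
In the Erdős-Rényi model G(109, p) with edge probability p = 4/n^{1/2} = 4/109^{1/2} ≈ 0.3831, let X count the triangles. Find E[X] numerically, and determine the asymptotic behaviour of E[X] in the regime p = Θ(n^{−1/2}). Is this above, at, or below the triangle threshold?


Number of potential triangles: C(109, 3) = 209934.
Each occurs with probability p³ ≈ (0.3831)³ ≈ 5.623934e-02.
By linearity: E[X] = C(109, 3)·p³ ≈ 209934 · 5.623934e-02 ≈ 11806.5499.
Since α = 1/2 < 1, p = c/n^{1/2} ≫ 1/n is above the triangle threshold p ~ 1/n. Asymptotically E[X] ~ (c³/6)·n^{3(1−α)} = (4³/6)·n^{1.5} → ∞; triangles are abundant w.h.p.

E[X] ≈ 11806.5499; in regime p = Θ(1/n^{1/2}) E[X] diverges (above the triangle threshold p ~ 1/n).


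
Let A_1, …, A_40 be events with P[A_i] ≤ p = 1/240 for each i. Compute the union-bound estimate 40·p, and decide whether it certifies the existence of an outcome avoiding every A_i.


Union bound: P[∪_{i=1}^{40} A_i] ≤ Σ_i P[A_i] ≤ 40·p = 40·(1/240) = 1/6.
Numerically: 1/6 ≈ 0.16667.
Is 1/6 < 1? YES.
Since P[∪ A_i] ≤ 1/6 < 1, the complement has P[∩ A_i^c] ≥ 1 − 1/6 = 5/6 > 0, so some outcome avoids every A_i.

40·p = 1/6 ≈ 0.16667; existence CERTIFIED by the union bound.


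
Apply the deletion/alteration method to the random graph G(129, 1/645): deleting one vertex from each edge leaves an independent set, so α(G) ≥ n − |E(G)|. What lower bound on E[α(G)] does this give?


E[|E(G)|] = C(129, 2)·p = 8256 · (1/645) = 64/5.
E[α(G)] ≥ n − E[|E(G)|] = 129 − 64/5 = 581/5.
Numerically: ≈ 116.2000.
(This is only a lower bound; the true E[α(G)] may be larger.)

E[α(G)] ≥ 581/5 ≈ 116.2000.


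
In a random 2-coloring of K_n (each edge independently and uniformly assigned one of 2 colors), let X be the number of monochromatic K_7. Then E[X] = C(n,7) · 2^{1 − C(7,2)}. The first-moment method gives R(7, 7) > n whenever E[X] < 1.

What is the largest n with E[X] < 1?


We need C(n, 7) · 2^{1 − 21} < 1, i.e. C(n, 7) < 2^{21 − 1} = 1048576.
Check values of n near the boundary:
  n = 26: C(26, 7) = 657800; 657800 < 1048576? YES
  n = 27: C(27, 7) = 888030; 888030 < 1048576? YES
  n = 28: C(28, 7) = 1184040; 1184040 < 1048576? NO
  n = 29: C(29, 7) = 1560780; 1560780 < 1048576? NO
The largest n with C(n, 7) < 1048576 is n = 27 (where E[X] = 444015/524288 ≈ 0.8469). Hence R(7, 7) > 27, i.e. R(7, 7) ≥ 28.

Largest n = 27; hence R(7, 7) > 27.


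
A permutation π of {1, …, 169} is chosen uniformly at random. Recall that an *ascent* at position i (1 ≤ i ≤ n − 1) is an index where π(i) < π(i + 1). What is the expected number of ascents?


Write X = Σ X_I over i = 1, …, 168, with X_I the indicator of one ascent.
There are 168 indicators.
For each fixed i, the pair (π(i), π(i+1)) is a uniformly random ordered pair of distinct values from {1, …, 169}; by symmetry P[π(i) < π(i+1)] = 1/2.
By linearity: E[X] = 168 · (1/2) = (169 − 1) · (1/2) = 84 ≈ 84.0000.

E[X] = 84 = 84.0000.


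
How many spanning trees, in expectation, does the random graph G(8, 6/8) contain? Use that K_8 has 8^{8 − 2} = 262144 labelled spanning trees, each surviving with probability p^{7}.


K_8 has 8^{8 − 2} = 262144 labelled spanning trees.
For each such spanning tree H, let X_H = 1 if all 7 edges of H are present in G. Then P[X_H = 1] = p^{7} = (3/4)^{7} = 2187/16384.
By linearity of expectation: E[X] = Σ_H E[X_H] = 262144 · p^{7} = 262144 · 2187/16384 = 34992.
Numerically: E[X] ≈ 34992.

E[X] = 262144 · (3/4)^{7} = 34992 ≈ 34992.


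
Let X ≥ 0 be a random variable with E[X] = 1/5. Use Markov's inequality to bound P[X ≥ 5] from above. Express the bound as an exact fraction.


μ = E[X] = 1/5, a = 5.
Markov: P[X ≥ 5] ≤ μ/a = (1/5)/5 = 1/25.
Numerically: ≈ 0.04000.
(Since a = 5 > μ = 0.20000, the bound 1/25 is < 1 and informative.)

P[X ≥ 5] ≤ 1/25 ≈ 0.04000.


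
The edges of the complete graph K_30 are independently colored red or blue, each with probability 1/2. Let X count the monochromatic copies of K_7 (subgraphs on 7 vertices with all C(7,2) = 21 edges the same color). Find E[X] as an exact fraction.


Let X = Σ_S X_S over the C(30, 7) = 2035800 subsets S of size 7, where X_S = 1 if the K_7 on S is monochromatic.
For a fixed S, the K_7 on S has C(7, 2) = 21 edges. P[all 21 edges red] = (1/2)^21, and likewise for blue, so P[monochromatic] = 2·(1/2)^21 = 2^{1 − 21} = 1/1048576.
By linearity of expectation: E[X] = C(30, 7) · 2^{1 − 21} = 2035800 · 1/1048576 = 254475/131072.
Numerically: E[X] ≈ 1.941.

E[X] = C(30,7)·2^(1−C(7,2)) = 254475/131072 ≈ 1.941.


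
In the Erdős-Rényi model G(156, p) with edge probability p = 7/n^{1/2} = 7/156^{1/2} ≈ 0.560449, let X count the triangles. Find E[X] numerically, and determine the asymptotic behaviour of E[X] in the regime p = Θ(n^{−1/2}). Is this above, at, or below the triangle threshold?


Number of potential triangles: C(156, 3) = 620620.
Each occurs with probability p³ ≈ (0.560449)³ ≈ 1.76038323e-01.
By linearity: E[X] = C(156, 3)·p³ ≈ 620620 · 1.76038323e-01 ≈ 109252.903979.
Since α = 1/2 < 1, p = c/n^{1/2} ≫ 1/n is above the triangle threshold p ~ 1/n. Asymptotically E[X] ~ (c³/6)·n^{3(1−α)} = (7³/6)·n^{1.5} → ∞; triangles are abundant w.h.p.

E[X] ≈ 109252.903979; in regime p = Θ(1/n^{1/2}) E[X] diverges (above the triangle threshold p ~ 1/n).


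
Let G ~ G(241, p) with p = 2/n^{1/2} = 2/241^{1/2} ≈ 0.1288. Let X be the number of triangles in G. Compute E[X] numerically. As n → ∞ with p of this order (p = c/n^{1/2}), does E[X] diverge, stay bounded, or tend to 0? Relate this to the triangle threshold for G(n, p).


Number of potential triangles: C(241, 3) = 2303960.
Each occurs with probability p³ ≈ (0.1288)³ ≈ 2.138279e-03.
By linearity: E[X] = C(241, 3)·p³ ≈ 2303960 · 2.138279e-03 ≈ 4926.5099.
Since α = 1/2 < 1, p = c/n^{1/2} ≫ 1/n is above the triangle threshold p ~ 1/n. Asymptotically E[X] ~ (c³/6)·n^{3(1−α)} = (2³/6)·n^{1.5} → ∞; triangles are abundant w.h.p.

E[X] ≈ 4926.5099; in regime p = Θ(1/n^{1/2}) E[X] diverges (above the triangle threshold p ~ 1/n).


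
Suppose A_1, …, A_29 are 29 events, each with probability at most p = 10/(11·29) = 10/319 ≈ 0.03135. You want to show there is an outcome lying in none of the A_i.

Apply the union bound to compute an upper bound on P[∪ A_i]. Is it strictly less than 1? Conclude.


Union bound: P[∪_{i=1}^{29} A_i] ≤ Σ_i P[A_i] ≤ 29·p = 29·(10/319) = 10/11.
Numerically: 10/11 ≈ 0.90909.
Is 10/11 < 1? YES.
Since P[∪ A_i] ≤ 10/11 < 1, the complement has P[∩ A_i^c] ≥ 1 − 10/11 = 1/11 > 0, so some outcome avoids every A_i.

29·p = 10/11 ≈ 0.90909; existence CERTIFIED by the union bound.


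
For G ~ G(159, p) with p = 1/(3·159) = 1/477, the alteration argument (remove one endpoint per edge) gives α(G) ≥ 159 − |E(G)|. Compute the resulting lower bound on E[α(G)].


E[|E(G)|] = C(159, 2)·p = 12561 · (1/477) = 79/3.
E[α(G)] ≥ n − E[|E(G)|] = 159 − 79/3 = 398/3.
Numerically: ≈ 132.66667.
(This is only a lower bound; the true E[α(G)] may be larger.)

E[α(G)] ≥ 398/3 ≈ 132.66667.


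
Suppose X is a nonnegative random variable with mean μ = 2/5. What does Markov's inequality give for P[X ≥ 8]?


μ = E[X] = 2/5, a = 8.
Markov: P[X ≥ 8] ≤ μ/a = (2/5)/8 = 1/20.
Numerically: ≈ 0.050.
(Since a = 8 > μ = 0.400, the bound 1/20 is < 1 and informative.)

P[X ≥ 8] ≤ 1/20 ≈ 0.050.


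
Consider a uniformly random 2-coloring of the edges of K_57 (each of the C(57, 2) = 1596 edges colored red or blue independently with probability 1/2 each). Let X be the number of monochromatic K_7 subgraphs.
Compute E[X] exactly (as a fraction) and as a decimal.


Let X = Σ_S X_S over the C(57, 7) = 264385836 subsets S of size 7, where X_S = 1 if the K_7 on S is monochromatic.
For a fixed S, the K_7 on S has C(7, 2) = 21 edges. P[all 21 edges red] = (1/2)^21, and likewise for blue, so P[monochromatic] = 2·(1/2)^21 = 2^{1 − 21} = 1/1048576.
By linearity of expectation: E[X] = C(57, 7) · 2^{1 − 21} = 264385836 · 1/1048576 = 66096459/262144.
Numerically: E[X] ≈ 252.13798.

E[X] = C(57,7)·2^(1−C(7,2)) = 66096459/262144 ≈ 252.13798.


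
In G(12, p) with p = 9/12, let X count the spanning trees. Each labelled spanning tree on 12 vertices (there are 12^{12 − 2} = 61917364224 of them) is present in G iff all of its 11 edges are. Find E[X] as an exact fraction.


K_12 has 12^{12 − 2} = 61917364224 labelled spanning trees.
For each such spanning tree H, let X_H = 1 if all 11 edges of H are present in G. Then P[X_H = 1] = p^{11} = (3/4)^{11} = 177147/4194304.
By linearity of expectation: E[X] = Σ_H E[X_H] = 61917364224 · p^{11} = 61917364224 · 177147/4194304 = 10460353203/4.
Numerically: E[X] ≈ 2.62e+09.

E[X] = 61917364224 · (3/4)^{11} = 10460353203/4 ≈ 2.62e+09.


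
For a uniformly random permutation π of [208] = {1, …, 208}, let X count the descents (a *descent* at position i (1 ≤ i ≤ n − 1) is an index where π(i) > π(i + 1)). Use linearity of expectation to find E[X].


Write X = Σ X_I over i = 1, …, 207, with X_I the indicator of one descent.
There are 207 indicators.
For each fixed i, the pair (π(i), π(i+1)) is a uniformly random ordered pair of distinct values from {1, …, 208}; by symmetry P[π(i) > π(i+1)] = 1/2.
By linearity: E[X] = 207 · (1/2) = (208 − 1) · (1/2) = 207/2 ≈ 103.5000.

E[X] = 207/2 = 103.5000.


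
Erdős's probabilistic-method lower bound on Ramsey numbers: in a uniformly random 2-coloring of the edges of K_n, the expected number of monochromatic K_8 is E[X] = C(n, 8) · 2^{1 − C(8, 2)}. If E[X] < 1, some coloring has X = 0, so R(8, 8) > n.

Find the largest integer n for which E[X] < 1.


We need C(n, 8) · 2^{1 − 28} < 1, i.e. C(n, 8) < 2^{28 − 1} = 134217728.
Check values of n near the boundary:
  n = 37: C(37, 8) = 38608020; 38608020 < 134217728? YES
  n = 38: C(38, 8) = 48903492; 48903492 < 134217728? YES
  n = 39: C(39, 8) = 61523748; 61523748 < 134217728? YES
  n = 40: C(40, 8) = 76904685; 76904685 < 134217728? YES
  n = 41: C(41, 8) = 95548245; 95548245 < 134217728? YES
  n = 42: C(42, 8) = 118030185; 118030185 < 134217728? YES
  n = 43: C(43, 8) = 145008513; 145008513 < 134217728? NO
The largest n with C(n, 8) < 134217728 is n = 42 (where E[X] = 118030185/134217728 ≈ 0.879393). Hence R(8, 8) > 42, i.e. R(8, 8) ≥ 43.

Largest n = 42; hence R(8, 8) > 42.


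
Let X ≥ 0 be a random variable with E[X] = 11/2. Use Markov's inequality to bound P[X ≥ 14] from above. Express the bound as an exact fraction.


μ = E[X] = 11/2, a = 14.
Markov: P[X ≥ 14] ≤ μ/a = (11/2)/14 = 11/28.
Numerically: ≈ 0.3929.
(Since a = 14 > μ = 5.5000, the bound 11/28 is < 1 and informative.)

P[X ≥ 14] ≤ 11/28 ≈ 0.3929.


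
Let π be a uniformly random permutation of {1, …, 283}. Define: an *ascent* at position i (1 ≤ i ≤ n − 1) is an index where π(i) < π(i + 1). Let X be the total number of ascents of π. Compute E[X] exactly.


Write X = Σ X_I over i = 1, …, 282, with X_I the indicator of one ascent.
There are 282 indicators.
For each fixed i, the pair (π(i), π(i+1)) is a uniformly random ordered pair of distinct values from {1, …, 283}; by symmetry P[π(i) < π(i+1)] = 1/2.
By linearity: E[X] = 282 · (1/2) = (283 − 1) · (1/2) = 141 ≈ 141.0000.

E[X] = 141 = 141.0000.


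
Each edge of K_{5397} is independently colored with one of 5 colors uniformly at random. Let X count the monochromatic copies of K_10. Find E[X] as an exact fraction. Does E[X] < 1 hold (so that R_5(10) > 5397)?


E[X] = C(5397, 10) · 5^{1 − 45} = 5729779230003226281244520755596 · 5^{−44} = 5729779230003226281244520755596/5684341886080801486968994140625.
As a reduced fraction: E[X] = 5729779230003226281244520755596/5684341886080801486968994140625 ≈ 1.007993.
Is E[X] < 1? NO.
Since E[X] ≥ 1, the first-moment bound is inconclusive at n = 5397; it does NOT by itself certify R_5(10) > 5397.

E[X] = 5729779230003226281244520755596/5684341886080801486968994140625 ≈ 1.007993; E[X] ≥ 1; first-moment method inconclusive here.


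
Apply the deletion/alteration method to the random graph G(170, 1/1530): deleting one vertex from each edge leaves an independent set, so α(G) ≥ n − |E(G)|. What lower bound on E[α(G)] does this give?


E[|E(G)|] = C(170, 2)·p = 14365 · (1/1530) = 169/18.
E[α(G)] ≥ n − E[|E(G)|] = 170 − 169/18 = 2891/18.
Numerically: ≈ 160.6111.
(This is only a lower bound; the true E[α(G)] may be larger.)

E[α(G)] ≥ 2891/18 ≈ 160.6111.


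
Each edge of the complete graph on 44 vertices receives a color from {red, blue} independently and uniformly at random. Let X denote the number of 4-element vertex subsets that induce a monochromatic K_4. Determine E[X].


Let X = Σ_S X_S over the C(44, 4) = 135751 subsets S of size 4, where X_S = 1 if the K_4 on S is monochromatic.
For a fixed S, the K_4 on S has C(4, 2) = 6 edges. P[all 6 edges red] = (1/2)^6, and likewise for blue, so P[monochromatic] = 2·(1/2)^6 = 2^{1 − 6} = 1/32.
By linearity of expectation: E[X] = C(44, 4) · 2^{1 − 6} = 135751 · 1/32 = 135751/32.
Numerically: E[X] ≈ 4242.219.

E[X] = C(44,4)·2^(1−C(4,2)) = 135751/32 ≈ 4242.219.


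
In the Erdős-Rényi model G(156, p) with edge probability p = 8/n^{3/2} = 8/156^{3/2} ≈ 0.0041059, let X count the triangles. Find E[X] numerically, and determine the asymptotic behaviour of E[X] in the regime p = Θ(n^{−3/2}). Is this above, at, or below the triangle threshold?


Number of potential triangles: C(156, 3) = 620620.
Each occurs with probability p³ ≈ (0.0041059)³ ≈ 6.9216442e-08.
By linearity: E[X] = C(156, 3)·p³ ≈ 620620 · 6.9216442e-08 ≈ 0.04296.
Since α = 3/2 > 1, p = c/n^{3/2} = o(1/n) is below the triangle threshold p ~ 1/n. Asymptotically E[X] ~ (c³/6)·n^{3(1−α)} = (8³/6)·n^{-1.5} → 0, so by Markov's inequality G has no triangles w.h.p.

E[X] ≈ 0.04296; in regime p = Θ(1/n^{3/2}) E[X] tends to 0 (below the triangle threshold p ~ 1/n).


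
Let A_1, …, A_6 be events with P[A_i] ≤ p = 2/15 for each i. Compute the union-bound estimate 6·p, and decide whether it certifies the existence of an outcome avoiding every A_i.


Union bound: P[∪_{i=1}^{6} A_i] ≤ Σ_i P[A_i] ≤ 6·p = 6·(2/15) = 4/5.
Numerically: 4/5 ≈ 0.800000.
Is 4/5 < 1? YES.
Since P[∪ A_i] ≤ 4/5 < 1, the complement has P[∩ A_i^c] ≥ 1 − 4/5 = 1/5 > 0, so some outcome avoids every A_i.

6·p = 4/5 ≈ 0.800000; existence CERTIFIED by the union bound.


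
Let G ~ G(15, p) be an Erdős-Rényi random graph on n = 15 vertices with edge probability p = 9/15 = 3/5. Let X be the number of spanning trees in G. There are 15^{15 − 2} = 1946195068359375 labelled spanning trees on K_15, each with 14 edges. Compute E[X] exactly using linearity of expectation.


K_15 has 15^{15 − 2} = 1946195068359375 labelled spanning trees.
For each such spanning tree H, let X_H = 1 if all 14 edges of H are present in G. Then P[X_H = 1] = p^{14} = (3/5)^{14} = 4782969/6103515625.
By linearity: E[X] = Σ_H E[X_H] = 1946195068359375 · p^{14} = 1946195068359375 · 4782969/6103515625 = 7625597484987/5.
Numerically: E[X] ≈ 1.5251e+12.

E[X] = 1946195068359375 · (3/5)^{14} = 7625597484987/5 ≈ 1.5251e+12.


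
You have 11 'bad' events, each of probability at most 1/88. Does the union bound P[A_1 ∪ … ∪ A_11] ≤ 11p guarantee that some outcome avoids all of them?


Union bound: P[∪_{i=1}^{11} A_i] ≤ Σ_i P[A_i] ≤ 11·p = 11·(1/88) = 1/8.
Numerically: 1/8 ≈ 0.1250000.
Is 1/8 < 1? YES.
Since P[∪ A_i] ≤ 1/8 < 1, the complement has P[∩ A_i^c] ≥ 1 − 1/8 = 7/8 > 0, so some outcome avoids every A_i.

11·p = 1/8 ≈ 0.1250000; existence CERTIFIED by the union bound.


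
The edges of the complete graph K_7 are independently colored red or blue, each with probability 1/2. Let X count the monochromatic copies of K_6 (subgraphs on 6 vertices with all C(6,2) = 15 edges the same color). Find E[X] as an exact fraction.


Let X = Σ_S X_S over the C(7, 6) = 7 subsets S of size 6, where X_S = 1 if the K_6 on S is monochromatic.
For a fixed S, the K_6 on S has C(6, 2) = 15 edges. P[all 15 edges red] = (1/2)^15, and likewise for blue, so P[monochromatic] = 2·(1/2)^15 = 2^{1 − 15} = 1/16384.
By linearity: E[X] = C(7, 6) · 2^{1 − 15} = 7 · 1/16384 = 7/16384.
Numerically: E[X] ≈ 0.000.

E[X] = C(7,6)·2^(1−C(6,2)) = 7/16384 ≈ 0.000.


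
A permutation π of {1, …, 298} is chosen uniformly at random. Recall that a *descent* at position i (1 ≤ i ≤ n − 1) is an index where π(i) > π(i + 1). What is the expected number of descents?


Write X = Σ X_I over i = 1, …, 297, with X_I the indicator of one descent.
There are 297 indicators.
For each fixed i, the pair (π(i), π(i+1)) is a uniformly random ordered pair of distinct values from {1, …, 298}; by symmetry P[π(i) > π(i+1)] = 1/2.
By linearity: E[X] = 297 · (1/2) = (298 − 1) · (1/2) = 297/2 ≈ 148.500000.

E[X] = 297/2 = 148.500000.


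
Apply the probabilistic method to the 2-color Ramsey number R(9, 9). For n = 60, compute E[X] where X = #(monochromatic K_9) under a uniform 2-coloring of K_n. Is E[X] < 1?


E[X] = C(60, 9) · 2^{1 − 36} = 14783142660 · 2^{−35} = 14783142660/34359738368.
As a reduced fraction: E[X] = 3695785665/8589934592 ≈ 0.43025.
Is E[X] < 1? YES.
Since E[X] < 1, there exists a 2-coloring of K_{60} with no monochromatic K_9; hence R(9, 9) > 60.

E[X] = 3695785665/8589934592 ≈ 0.43025; E[X] < 1, so R(9, 9) > 60.


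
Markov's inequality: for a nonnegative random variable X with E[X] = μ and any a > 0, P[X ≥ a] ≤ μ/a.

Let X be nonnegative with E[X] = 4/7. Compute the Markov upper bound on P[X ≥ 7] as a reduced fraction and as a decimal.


μ = E[X] = 4/7, a = 7.
Markov: P[X ≥ 7] ≤ μ/a = (4/7)/7 = 4/49.
Numerically: ≈ 0.0816.
(Since a = 7 > μ = 0.5714, the bound 4/49 is < 1 and informative.)

P[X ≥ 7] ≤ 4/49 ≈ 0.0816.


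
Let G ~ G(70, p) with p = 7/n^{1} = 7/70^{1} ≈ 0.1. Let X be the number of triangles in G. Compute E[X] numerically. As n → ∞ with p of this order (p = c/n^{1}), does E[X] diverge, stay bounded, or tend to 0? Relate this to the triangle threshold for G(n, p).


Number of potential triangles: C(70, 3) = 54740.
Each occurs with probability p³ ≈ (0.1)³ ≈ 1.000000e-03.
By linearity: E[X] = C(70, 3)·p³ ≈ 54740 · 1.000000e-03 ≈ 54.7400.
Here α = 1, so p = 7/n is exactly at the triangle threshold p ~ 1/n. Asymptotically E[X] → c³/6 = 7³/6 = 343/6 ≈ 57.1667, a bounded constant. In this regime the triangle count is asymptotically Poisson(c³/6).

E[X] ≈ 54.7400; in regime p = Θ(1/n^{1}) E[X] stays bounded (at the triangle threshold p ~ 1/n).


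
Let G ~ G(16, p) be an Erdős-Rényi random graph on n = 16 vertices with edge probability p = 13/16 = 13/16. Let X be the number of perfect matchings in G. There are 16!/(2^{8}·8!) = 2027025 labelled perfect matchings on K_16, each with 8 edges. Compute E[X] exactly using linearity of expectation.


K_16 has 16!/(2^{8}·8!) = 2027025 labelled perfect matchings.
For each such perfect matching H, let X_H = 1 if all 8 edges of H are present in G. Then P[X_H = 1] = p^{8} = (13/16)^{8} = 815730721/4294967296.
Summing the indicators: E[X] = Σ_H E[X_H] = 2027025 · p^{8} = 2027025 · 815730721/4294967296 = 1653506564735025/4294967296.
Numerically: E[X] ≈ 3.8499e+05.

E[X] = 2027025 · (13/16)^{8} = 1653506564735025/4294967296 ≈ 3.8499e+05.


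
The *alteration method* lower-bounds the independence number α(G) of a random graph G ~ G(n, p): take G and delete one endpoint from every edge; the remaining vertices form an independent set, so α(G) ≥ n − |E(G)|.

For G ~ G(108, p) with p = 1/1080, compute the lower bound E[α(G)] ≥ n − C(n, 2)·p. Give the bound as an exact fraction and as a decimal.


E[|E(G)|] = C(108, 2)·p = 5778 · (1/1080) = 107/20.
E[α(G)] ≥ n − E[|E(G)|] = 108 − 107/20 = 2053/20.
Numerically: ≈ 102.6500.
(This is only a lower bound; the true E[α(G)] may be larger.)

E[α(G)] ≥ 2053/20 ≈ 102.6500.


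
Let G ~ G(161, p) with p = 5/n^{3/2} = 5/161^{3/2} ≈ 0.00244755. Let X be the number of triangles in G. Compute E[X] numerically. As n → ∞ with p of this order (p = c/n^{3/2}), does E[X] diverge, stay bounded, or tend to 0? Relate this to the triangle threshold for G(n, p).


Number of potential triangles: C(161, 3) = 682640.
Each occurs with probability p³ ≈ (0.00244755)³ ≈ 1.46620120e-08.
By linearity: E[X] = C(161, 3)·p³ ≈ 682640 · 1.46620120e-08 ≈ 0.010009.
Since α = 3/2 > 1, p = c/n^{3/2} = o(1/n) is below the triangle threshold p ~ 1/n. Asymptotically E[X] ~ (c³/6)·n^{3(1−α)} = (5³/6)·n^{-1.5} → 0, so by Markov's inequality G has no triangles w.h.p.

E[X] ≈ 0.010009; in regime p = Θ(1/n^{3/2}) E[X] tends to 0 (below the triangle threshold p ~ 1/n).


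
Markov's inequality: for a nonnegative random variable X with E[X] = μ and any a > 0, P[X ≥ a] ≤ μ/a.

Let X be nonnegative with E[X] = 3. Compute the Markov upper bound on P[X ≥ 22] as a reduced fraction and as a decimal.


μ = E[X] = 3, a = 22.
Markov: P[X ≥ 22] ≤ μ/a = (3)/22 = 3/22.
Numerically: ≈ 0.136.
(Since a = 22 > μ = 3.000, the bound 3/22 is < 1 and informative.)

P[X ≥ 22] ≤ 3/22 ≈ 0.136.


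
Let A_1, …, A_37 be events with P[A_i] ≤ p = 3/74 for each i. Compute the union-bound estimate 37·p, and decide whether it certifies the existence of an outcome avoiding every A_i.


Union bound: P[∪_{i=1}^{37} A_i] ≤ Σ_i P[A_i] ≤ 37·p = 37·(3/74) = 3/2.
Numerically: 3/2 ≈ 1.5000.
Is 3/2 < 1? NO.
Since the bound 3/2 is ≥ 1, the union bound is uninformative here; it does NOT by itself certify existence.

37·p = 3/2 ≈ 1.5000; existence NOT certified by the union bound.


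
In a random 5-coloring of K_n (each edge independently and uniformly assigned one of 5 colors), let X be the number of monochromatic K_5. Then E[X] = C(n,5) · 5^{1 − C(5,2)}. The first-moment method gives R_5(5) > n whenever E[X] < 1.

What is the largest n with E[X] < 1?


We need C(n, 5) · 5^{1 − 10} < 1, i.e. C(n, 5) < 5^{10 − 1} = 1953125.
Check values of n near the boundary:
  n = 44: C(44, 5) = 1086008; 1086008 < 1953125? YES
  n = 45: C(45, 5) = 1221759; 1221759 < 1953125? YES
  n = 46: C(46, 5) = 1370754; 1370754 < 1953125? YES
  n = 47: C(47, 5) = 1533939; 1533939 < 1953125? YES
  n = 48: C(48, 5) = 1712304; 1712304 < 1953125? YES
  n = 49: C(49, 5) = 1906884; 1906884 < 1953125? YES
  n = 50: C(50, 5) = 2118760; 2118760 < 1953125? NO
  n = 51: C(51, 5) = 2349060; 2349060 < 1953125? NO
  n = 52: C(52, 5) = 2598960; 2598960 < 1953125? NO
The largest n with C(n, 5) < 1953125 is n = 49 (where E[X] = 1906884/1953125 ≈ 0.9763). Hence R_5(5) > 49, i.e. R_5(5) ≥ 50.

Largest n = 49; hence R_5(5) > 49.


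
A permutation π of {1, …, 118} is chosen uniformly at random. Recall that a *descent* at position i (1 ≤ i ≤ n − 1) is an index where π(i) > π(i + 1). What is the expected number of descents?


Write X = Σ X_I over i = 1, …, 117, with X_I the indicator of one descent.
There are 117 indicators.
For each fixed i, the pair (π(i), π(i+1)) is a uniformly random ordered pair of distinct values from {1, …, 118}; by symmetry P[π(i) > π(i+1)] = 1/2.
By linearity: E[X] = 117 · (1/2) = (118 − 1) · (1/2) = 117/2 ≈ 58.50000.

E[X] = 117/2 = 58.50000.


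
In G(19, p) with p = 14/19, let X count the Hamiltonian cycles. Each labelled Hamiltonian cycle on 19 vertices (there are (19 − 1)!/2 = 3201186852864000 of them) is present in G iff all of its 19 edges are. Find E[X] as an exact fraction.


K_19 has (19 − 1)!/2 = 3201186852864000 labelled Hamiltonian cycles.
For each such Hamiltonian cycle H, let X_H = 1 if all 19 edges of H are present in G. Then P[X_H = 1] = p^{19} = (14/19)^{19} = 5976303958948914397184/1978419655660313589123979.
By linearity of expectation: E[X] = Σ_H E[X_H] = 3201186852864000 · p^{19} = 3201186852864000 · 5976303958948914397184/1978419655660313589123979 = 19131265662106339128470788663934976000/1978419655660313589123979.
Numerically: E[X] ≈ 9.66997e+12.

E[X] = 3201186852864000 · (14/19)^{19} = 19131265662106339128470788663934976000/1978419655660313589123979 ≈ 9.66997e+12.


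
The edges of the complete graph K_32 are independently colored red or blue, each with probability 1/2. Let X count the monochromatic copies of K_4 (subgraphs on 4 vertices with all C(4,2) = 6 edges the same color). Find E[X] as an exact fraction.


Let X = Σ_S X_S over the C(32, 4) = 35960 subsets S of size 4, where X_S = 1 if the K_4 on S is monochromatic.
For a fixed S, the K_4 on S has C(4, 2) = 6 edges. P[all 6 edges red] = (1/2)^6, and likewise for blue, so P[monochromatic] = 2·(1/2)^6 = 2^{1 − 6} = 1/32.
By linearity of expectation: E[X] = C(32, 4) · 2^{1 − 6} = 35960 · 1/32 = 4495/4.
Numerically: E[X] ≈ 1123.750000.

E[X] = C(32,4)·2^(1−C(4,2)) = 4495/4 ≈ 1123.750000.


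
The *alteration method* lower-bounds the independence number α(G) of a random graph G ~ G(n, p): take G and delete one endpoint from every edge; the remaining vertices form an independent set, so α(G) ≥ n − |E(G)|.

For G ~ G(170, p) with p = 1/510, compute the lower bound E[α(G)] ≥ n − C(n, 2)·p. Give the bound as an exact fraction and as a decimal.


E[|E(G)|] = C(170, 2)·p = 14365 · (1/510) = 169/6.
E[α(G)] ≥ n − E[|E(G)|] = 170 − 169/6 = 851/6.
Numerically: ≈ 141.833333.
(This is only a lower bound; the true E[α(G)] may be larger.)

E[α(G)] ≥ 851/6 ≈ 141.833333.


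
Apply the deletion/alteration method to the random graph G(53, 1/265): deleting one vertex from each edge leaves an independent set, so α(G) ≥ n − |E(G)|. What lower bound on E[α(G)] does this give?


E[|E(G)|] = C(53, 2)·p = 1378 · (1/265) = 26/5.
E[α(G)] ≥ n − E[|E(G)|] = 53 − 26/5 = 239/5.
Numerically: ≈ 47.800.
(This is only a lower bound; the true E[α(G)] may be larger.)

E[α(G)] ≥ 239/5 ≈ 47.800.


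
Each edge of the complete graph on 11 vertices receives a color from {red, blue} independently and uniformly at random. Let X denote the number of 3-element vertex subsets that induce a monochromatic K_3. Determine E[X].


Let X = Σ_S X_S over the C(11, 3) = 165 subsets S of size 3, where X_S = 1 if the K_3 on S is monochromatic.
For a fixed S, the K_3 on S has C(3, 2) = 3 edges. P[all 3 edges red] = (1/2)^3, and likewise for blue, so P[monochromatic] = 2·(1/2)^3 = 2^{1 − 3} = 1/4.
By linearity: E[X] = C(11, 3) · 2^{1 − 3} = 165 · 1/4 = 165/4.
Numerically: E[X] ≈ 41.250000.

E[X] = C(11,3)·2^(1−C(3,2)) = 165/4 ≈ 41.250000.


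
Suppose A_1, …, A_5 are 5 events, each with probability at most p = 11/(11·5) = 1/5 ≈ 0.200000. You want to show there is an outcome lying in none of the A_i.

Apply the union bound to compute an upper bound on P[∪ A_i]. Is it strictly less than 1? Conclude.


Union bound: P[∪_{i=1}^{5} A_i] ≤ Σ_i P[A_i] ≤ 5·p = 5·(1/5) = 1.
Numerically: 1 ≈ 1.000000.
Is 1 < 1? NO.
Since the bound 1 is ≥ 1, the union bound is uninformative here; it does NOT by itself certify existence.

5·p = 1 ≈ 1.000000; existence NOT certified by the union bound.
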